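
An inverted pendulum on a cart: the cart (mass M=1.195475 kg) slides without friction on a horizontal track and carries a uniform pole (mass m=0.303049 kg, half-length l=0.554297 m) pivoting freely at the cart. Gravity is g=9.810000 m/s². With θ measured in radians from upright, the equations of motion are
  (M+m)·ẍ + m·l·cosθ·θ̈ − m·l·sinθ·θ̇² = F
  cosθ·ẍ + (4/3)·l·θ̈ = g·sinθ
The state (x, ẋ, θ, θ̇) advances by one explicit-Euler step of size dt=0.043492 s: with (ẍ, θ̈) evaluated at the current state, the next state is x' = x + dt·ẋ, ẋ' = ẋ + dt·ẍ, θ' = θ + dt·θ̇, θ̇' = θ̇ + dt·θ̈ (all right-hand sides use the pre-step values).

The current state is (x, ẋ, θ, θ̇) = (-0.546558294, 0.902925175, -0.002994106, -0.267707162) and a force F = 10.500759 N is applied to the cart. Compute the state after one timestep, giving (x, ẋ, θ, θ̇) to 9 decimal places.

sinθ=-0.002994102, cosθ=0.999995518
temp = (F + m·l·θ̇²·sinθ)/(M+m) = (10.500759 + -0.000036045)/1.498524 = 7.007377229
θ̈ = (g·sinθ − cosθ·temp)/(l·(4/3 − m·cos²θ/(M+m))) = -11.223421570
ẍ = temp − m·l·θ̈·cosθ/(M+m) = 8.265476788
Euler: x'=-0.546558294+0.043492·0.902925175=-0.507288272, ẋ'=0.902925175+0.043492·8.265476788=1.262407291
       θ'=-0.002994106+0.043492·-0.267707162=-0.014637226, θ̇'=-0.267707162+0.043492·-11.223421570=-0.755836213

(-0.507288272, 1.262407291, -0.014637226, -0.755836213)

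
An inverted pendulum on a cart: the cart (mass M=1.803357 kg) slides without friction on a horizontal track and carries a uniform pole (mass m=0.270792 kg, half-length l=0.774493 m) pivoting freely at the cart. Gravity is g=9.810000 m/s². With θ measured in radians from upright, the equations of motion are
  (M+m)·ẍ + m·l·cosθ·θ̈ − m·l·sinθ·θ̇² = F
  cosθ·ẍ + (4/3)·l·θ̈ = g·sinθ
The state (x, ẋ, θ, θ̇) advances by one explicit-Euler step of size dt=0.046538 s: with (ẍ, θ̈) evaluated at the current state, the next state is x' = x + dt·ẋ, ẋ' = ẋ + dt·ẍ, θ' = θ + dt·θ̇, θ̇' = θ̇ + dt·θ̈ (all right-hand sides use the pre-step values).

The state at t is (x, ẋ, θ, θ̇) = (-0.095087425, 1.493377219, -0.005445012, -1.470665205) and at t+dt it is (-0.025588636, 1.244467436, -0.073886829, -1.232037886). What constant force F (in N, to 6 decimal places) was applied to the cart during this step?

F = -10.015800 N

ẍ = (ẋ'−ẋ)/dt = (1.244467436−1.493377219)/0.046538 = -5.348528
θ̈ = (θ̇'−θ̇)/dt = (-1.232037886−-1.470665205)/0.046538 = 5.127580
sinθ=-0.005445, cosθ=0.999985
F = (M+m)·ẍ + m·l·cosθ·θ̈ − m·l·sinθ·θ̇² = -11.093643 + 1.075374 − -0.002470 = -10.015800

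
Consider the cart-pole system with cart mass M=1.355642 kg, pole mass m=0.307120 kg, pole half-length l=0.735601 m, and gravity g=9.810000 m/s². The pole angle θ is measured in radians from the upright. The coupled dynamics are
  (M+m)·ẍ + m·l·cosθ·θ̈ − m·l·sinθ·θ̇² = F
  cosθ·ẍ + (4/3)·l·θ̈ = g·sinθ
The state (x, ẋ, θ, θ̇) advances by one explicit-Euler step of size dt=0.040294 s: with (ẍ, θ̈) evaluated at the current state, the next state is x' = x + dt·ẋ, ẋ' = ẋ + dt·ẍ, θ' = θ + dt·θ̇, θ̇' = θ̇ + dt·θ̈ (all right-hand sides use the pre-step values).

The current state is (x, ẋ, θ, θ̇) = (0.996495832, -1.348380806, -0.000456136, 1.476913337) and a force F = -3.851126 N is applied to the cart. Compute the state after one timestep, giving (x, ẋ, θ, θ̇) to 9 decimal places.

sinθ=-0.000456136, cosθ=0.999999896
temp = (F + m·l·θ̇²·sinθ)/(M+m) = (-3.851126 + -0.000224779)/1.662762 = -2.316236947
θ̈ = (g·sinθ − cosθ·temp)/(l·(4/3 − m·cos²θ/(M+m))) = 2.736031978
ẍ = temp − m·l·θ̈·cosθ/(M+m) = -2.687978786
Euler: x'=0.996495832+0.040294·-1.348380806=0.942164176, ẋ'=-1.348380806+0.040294·-2.687978786=-1.456690223
       θ'=-0.000456136+0.040294·1.476913337=0.059054610, θ̇'=1.476913337+0.040294·2.736031978=1.587159010

(0.942164176, -1.456690223, 0.059054610, 1.587159010)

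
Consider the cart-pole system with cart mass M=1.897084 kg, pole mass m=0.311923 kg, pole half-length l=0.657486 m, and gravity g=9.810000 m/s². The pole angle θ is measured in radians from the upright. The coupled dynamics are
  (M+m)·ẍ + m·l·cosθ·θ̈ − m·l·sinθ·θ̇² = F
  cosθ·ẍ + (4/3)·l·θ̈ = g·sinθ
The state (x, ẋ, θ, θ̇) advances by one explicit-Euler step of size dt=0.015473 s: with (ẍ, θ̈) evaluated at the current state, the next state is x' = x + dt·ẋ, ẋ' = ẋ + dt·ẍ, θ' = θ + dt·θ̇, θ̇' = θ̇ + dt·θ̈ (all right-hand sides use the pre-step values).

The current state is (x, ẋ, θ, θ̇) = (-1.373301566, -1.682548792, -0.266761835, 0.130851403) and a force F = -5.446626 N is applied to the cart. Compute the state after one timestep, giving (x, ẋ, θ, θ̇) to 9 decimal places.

(-1.399335643, -1.720342926, -0.264737171, 0.126795118)

sinθ=-0.263609195, cosθ=0.964629562
temp = (F + m·l·θ̇²·sinθ)/(M+m) = (-5.446626 + -0.000925659)/2.209007 = -2.466063557
θ̈ = (g·sinθ − cosθ·temp)/(l·(4/3 − m·cos²θ/(M+m))) = -0.262152488
ẍ = temp − m·l·θ̈·cosθ/(M+m) = -2.442586083
Euler: x'=-1.373301566+0.015473·-1.682548792=-1.399335643, ẋ'=-1.682548792+0.015473·-2.442586083=-1.720342926
       θ'=-0.266761835+0.015473·0.130851403=-0.264737171, θ̇'=0.130851403+0.015473·-0.262152488=0.126795118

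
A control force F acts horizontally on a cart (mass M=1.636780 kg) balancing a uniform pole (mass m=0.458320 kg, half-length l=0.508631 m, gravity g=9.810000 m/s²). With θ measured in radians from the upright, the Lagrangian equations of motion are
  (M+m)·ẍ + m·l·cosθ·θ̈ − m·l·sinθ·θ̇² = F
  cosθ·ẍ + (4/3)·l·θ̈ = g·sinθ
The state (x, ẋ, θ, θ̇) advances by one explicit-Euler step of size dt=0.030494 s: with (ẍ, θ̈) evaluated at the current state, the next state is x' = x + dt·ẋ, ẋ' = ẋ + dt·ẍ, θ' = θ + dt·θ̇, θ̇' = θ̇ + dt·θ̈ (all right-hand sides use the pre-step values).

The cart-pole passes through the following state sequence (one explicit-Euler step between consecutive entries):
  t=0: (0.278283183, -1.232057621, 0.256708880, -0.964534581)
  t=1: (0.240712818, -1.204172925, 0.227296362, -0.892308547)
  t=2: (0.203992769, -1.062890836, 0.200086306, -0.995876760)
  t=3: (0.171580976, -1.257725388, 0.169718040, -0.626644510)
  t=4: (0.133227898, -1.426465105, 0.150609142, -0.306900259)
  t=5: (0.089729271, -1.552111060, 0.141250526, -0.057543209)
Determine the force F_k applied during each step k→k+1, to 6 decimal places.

F_0 = 2.394812 N
F_1 = 8.893627 N
F_2 = -10.665786 N
F_3 = -9.199566 N
F_4 = -6.751173 N

step 0→1:
  ẍ = (ẋ'−ẋ)/dt = (-1.204172925−-1.232057621)/0.030494 = 0.914432
  θ̈ = (θ̇'−θ̇)/dt = (-0.892308547−-0.964534581)/0.030494 = 2.368533
  sinθ=0.253899, cosθ=0.967231
  F = (M+m)·ẍ + m·l·cosθ·θ̈ − m·l·sinθ·θ̇² = 1.915827 + 0.534049 − 0.055064 = 2.394812
step 1→2:
  ẍ = (ẋ'−ẋ)/dt = (-1.062890836−-1.204172925)/0.030494 = 4.633111
  θ̈ = (θ̇'−θ̇)/dt = (-0.995876760−-0.892308547)/0.030494 = -3.396347
  sinθ=0.225344, cosθ=0.974279
  F = (M+m)·ẍ + m·l·cosθ·θ̈ − m·l·sinθ·θ̇² = 9.706831 + -0.771378 − 0.041826 = 8.893627
step 2→3:
  ẍ = (ẋ'−ẋ)/dt = (-1.257725388−-1.062890836)/0.030494 = -6.389275
  θ̈ = (θ̇'−θ̇)/dt = (-0.626644510−-0.995876760)/0.030494 = 12.108357
  sinθ=0.198754, cosθ=0.980049
  F = (M+m)·ẍ + m·l·cosθ·θ̈ − m·l·sinθ·θ̇² = -13.386170 + 2.766335 − 0.045951 = -10.665786
step 3→4:
  ẍ = (ẋ'−ẋ)/dt = (-1.426465105−-1.257725388)/0.030494 = -5.533538
  θ̈ = (θ̇'−θ̇)/dt = (-0.306900259−-0.626644510)/0.030494 = 10.485481
  sinθ=0.168904, cosθ=0.985632
  F = (M+m)·ẍ + m·l·cosθ·θ̈ − m·l·sinθ·θ̇² = -11.593316 + 2.409212 − 0.015462 = -9.199566
step 4→5:
  ẍ = (ẋ'−ẋ)/dt = (-1.552111060−-1.426465105)/0.030494 = -4.120350
  θ̈ = (θ̇'−θ̇)/dt = (-0.057543209−-0.306900259)/0.030494 = 8.177250
  sinθ=0.150040, cosθ=0.988680
  F = (M+m)·ẍ + m·l·cosθ·θ̈ − m·l·sinθ·θ̇² = -8.632545 + 1.884667 − 0.003294 = -6.751173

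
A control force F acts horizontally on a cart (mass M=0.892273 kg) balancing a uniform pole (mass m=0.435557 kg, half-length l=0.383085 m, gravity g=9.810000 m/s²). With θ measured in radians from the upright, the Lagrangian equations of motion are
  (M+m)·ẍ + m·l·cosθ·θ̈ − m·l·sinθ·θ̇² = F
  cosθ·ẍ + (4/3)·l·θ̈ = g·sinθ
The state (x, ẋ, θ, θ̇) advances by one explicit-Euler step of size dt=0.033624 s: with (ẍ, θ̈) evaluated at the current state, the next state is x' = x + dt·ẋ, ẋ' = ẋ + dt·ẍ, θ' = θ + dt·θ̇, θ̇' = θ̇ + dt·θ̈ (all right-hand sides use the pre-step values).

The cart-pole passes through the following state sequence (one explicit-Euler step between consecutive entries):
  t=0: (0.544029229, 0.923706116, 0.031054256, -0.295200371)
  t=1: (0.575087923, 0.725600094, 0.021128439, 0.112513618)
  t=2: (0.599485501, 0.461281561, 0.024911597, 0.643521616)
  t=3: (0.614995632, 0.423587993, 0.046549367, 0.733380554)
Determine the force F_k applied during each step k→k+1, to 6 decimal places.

step 0→1:
  ẍ = (ẋ'−ẋ)/dt = (0.725600094−0.923706116)/0.033624 = -5.891804
  θ̈ = (θ̇'−θ̇)/dt = (0.112513618−-0.295200371)/0.033624 = 12.125684
  sinθ=0.031049, cosθ=0.999518
  F = (M+m)·ẍ + m·l·cosθ·θ̈ − m·l·sinθ·θ̇² = -7.823314 + 2.022260 − 0.000451 = -5.801506
step 1→2:
  ẍ = (ẋ'−ẋ)/dt = (0.461281561−0.725600094)/0.033624 = -7.861008
  θ̈ = (θ̇'−θ̇)/dt = (0.643521616−0.112513618)/0.033624 = 15.792529
  sinθ=0.021127, cosθ=0.999777
  F = (M+m)·ẍ + m·l·cosθ·θ̈ − m·l·sinθ·θ̇² = -10.438082 + 2.634480 − 0.000045 = -7.803647
step 2→3:
  ẍ = (ẋ'−ẋ)/dt = (0.423587993−0.461281561)/0.033624 = -1.121032
  θ̈ = (θ̇'−θ̇)/dt = (0.733380554−0.643521616)/0.033624 = 2.672464
  sinθ=0.024909, cosθ=0.999690
  F = (M+m)·ẍ + m·l·cosθ·θ̈ − m·l·sinθ·θ̇² = -1.488539 + 0.445777 − 0.001721 = -1.044484

F_0 = -5.801506 N
F_1 = -7.803647 N
F_2 = -1.044484 N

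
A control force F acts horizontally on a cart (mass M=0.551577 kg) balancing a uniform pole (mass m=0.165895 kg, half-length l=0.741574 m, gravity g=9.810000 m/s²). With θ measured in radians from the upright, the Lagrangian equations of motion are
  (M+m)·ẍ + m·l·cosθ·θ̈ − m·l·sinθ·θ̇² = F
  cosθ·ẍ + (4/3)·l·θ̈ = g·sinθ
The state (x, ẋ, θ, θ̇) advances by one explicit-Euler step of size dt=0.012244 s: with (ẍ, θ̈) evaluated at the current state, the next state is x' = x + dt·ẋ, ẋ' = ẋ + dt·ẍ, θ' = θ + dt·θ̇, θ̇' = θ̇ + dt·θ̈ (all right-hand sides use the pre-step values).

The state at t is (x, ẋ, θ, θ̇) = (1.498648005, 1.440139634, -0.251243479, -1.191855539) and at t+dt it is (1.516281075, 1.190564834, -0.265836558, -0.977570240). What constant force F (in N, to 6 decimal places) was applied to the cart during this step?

ẍ = (ẋ'−ẋ)/dt = (1.190564834−1.440139634)/0.012244 = -20.383437
θ̈ = (θ̇'−θ̇)/dt = (-0.977570240−-1.191855539)/0.012244 = 17.501249
sinθ=-0.248609, cosθ=0.968604
F = (M+m)·ẍ + m·l·cosθ·θ̈ − m·l·sinθ·θ̇² = -14.624545 + 2.085466 − -0.043446 = -12.495633

F = -12.495633 N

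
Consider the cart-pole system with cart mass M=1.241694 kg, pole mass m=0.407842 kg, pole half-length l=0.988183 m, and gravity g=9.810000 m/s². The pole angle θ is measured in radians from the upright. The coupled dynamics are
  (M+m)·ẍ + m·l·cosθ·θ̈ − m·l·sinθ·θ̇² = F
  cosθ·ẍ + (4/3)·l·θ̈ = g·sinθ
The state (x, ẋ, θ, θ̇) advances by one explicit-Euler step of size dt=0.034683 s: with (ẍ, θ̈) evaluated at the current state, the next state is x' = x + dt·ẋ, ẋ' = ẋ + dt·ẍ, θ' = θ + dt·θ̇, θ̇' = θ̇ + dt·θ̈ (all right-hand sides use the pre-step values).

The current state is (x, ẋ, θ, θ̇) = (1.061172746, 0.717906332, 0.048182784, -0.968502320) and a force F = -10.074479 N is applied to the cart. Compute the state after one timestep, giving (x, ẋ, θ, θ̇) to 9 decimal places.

(1.086071891, 0.454742177, 0.014592218, -0.756563250)

sinθ=0.048164143, cosθ=0.998839434
temp = (F + m·l·θ̇²·sinθ)/(M+m) = (-10.074479 + 0.018207675)/1.649536 = -6.096424282
θ̈ = (g·sinθ − cosθ·temp)/(l·(4/3 − m·cos²θ/(M+m))) = 6.110747919
ẍ = temp − m·l·θ̈·cosθ/(M+m) = -7.587698730
Euler: x'=1.061172746+0.034683·0.717906332=1.086071891, ẋ'=0.717906332+0.034683·-7.587698730=0.454742177
       θ'=0.048182784+0.034683·-0.968502320=0.014592218, θ̇'=-0.968502320+0.034683·6.110747919=-0.756563250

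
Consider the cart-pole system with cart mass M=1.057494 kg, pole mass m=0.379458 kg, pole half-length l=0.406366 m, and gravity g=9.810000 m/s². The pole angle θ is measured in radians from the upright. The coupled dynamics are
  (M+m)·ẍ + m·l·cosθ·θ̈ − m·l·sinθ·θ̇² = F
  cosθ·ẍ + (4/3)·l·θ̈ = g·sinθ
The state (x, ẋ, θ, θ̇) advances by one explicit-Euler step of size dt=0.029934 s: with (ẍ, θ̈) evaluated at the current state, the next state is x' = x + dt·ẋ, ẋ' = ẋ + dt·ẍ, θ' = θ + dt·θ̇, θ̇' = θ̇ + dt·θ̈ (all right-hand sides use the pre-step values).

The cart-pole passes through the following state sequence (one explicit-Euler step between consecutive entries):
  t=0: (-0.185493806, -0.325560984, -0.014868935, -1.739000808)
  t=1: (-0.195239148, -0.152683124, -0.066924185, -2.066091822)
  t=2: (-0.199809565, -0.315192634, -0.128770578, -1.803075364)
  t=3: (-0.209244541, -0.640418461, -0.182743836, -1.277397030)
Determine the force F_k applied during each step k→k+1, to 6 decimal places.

step 0→1:
  ẍ = (ẋ'−ẋ)/dt = (-0.152683124−-0.325560984)/0.029934 = 5.775301
  θ̈ = (θ̇'−θ̇)/dt = (-2.066091822−-1.739000808)/0.029934 = -10.927073
  sinθ=-0.014868, cosθ=0.999889
  F = (M+m)·ẍ + m·l·cosθ·θ̈ − m·l·sinθ·θ̇² = 8.298830 + -1.684756 − -0.006933 = 6.621008
step 1→2:
  ẍ = (ẋ'−ẋ)/dt = (-0.315192634−-0.152683124)/0.029934 = -5.428927
  θ̈ = (θ̇'−θ̇)/dt = (-1.803075364−-2.066091822)/0.029934 = 8.786546
  sinθ=-0.066874, cosθ=0.997761
  F = (M+m)·ẍ + m·l·cosθ·θ̈ − m·l·sinθ·θ̇² = -7.801108 + 1.351842 − -0.044019 = -6.405247
step 2→3:
  ẍ = (ẋ'−ẋ)/dt = (-0.640418461−-0.315192634)/0.029934 = -10.864763
  θ̈ = (θ̇'−θ̇)/dt = (-1.277397030−-1.803075364)/0.029934 = 17.561246
  sinθ=-0.128415, cosθ=0.991721
  F = (M+m)·ẍ + m·l·cosθ·θ̈ − m·l·sinθ·θ̇² = -15.612143 + 2.685503 − -0.064376 = -12.862264

F_0 = 6.621008 N
F_1 = -6.405247 N
F_2 = -12.862264 N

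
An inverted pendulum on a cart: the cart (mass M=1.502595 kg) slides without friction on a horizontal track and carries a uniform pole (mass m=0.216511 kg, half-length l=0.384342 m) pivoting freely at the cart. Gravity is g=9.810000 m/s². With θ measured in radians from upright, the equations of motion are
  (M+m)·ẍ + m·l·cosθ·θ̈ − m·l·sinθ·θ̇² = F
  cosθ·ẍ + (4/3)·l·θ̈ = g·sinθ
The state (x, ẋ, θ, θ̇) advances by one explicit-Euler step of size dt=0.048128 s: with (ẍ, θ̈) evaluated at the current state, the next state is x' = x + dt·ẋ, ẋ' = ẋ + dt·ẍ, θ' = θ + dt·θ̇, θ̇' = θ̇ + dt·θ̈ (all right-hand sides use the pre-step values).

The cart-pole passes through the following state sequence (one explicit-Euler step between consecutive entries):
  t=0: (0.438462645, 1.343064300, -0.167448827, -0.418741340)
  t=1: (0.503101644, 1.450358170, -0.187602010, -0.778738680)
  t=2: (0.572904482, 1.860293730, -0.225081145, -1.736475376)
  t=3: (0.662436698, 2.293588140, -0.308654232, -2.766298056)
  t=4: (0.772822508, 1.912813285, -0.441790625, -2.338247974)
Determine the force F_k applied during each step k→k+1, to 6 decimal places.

F_0 = 3.221174 N
F_1 = 13.025196 N
F_2 = 13.797372 N
F_3 = -12.702497 N

step 0→1:
  ẍ = (ẋ'−ẋ)/dt = (1.450358170−1.343064300)/0.048128 = 2.229344
  θ̈ = (θ̇'−θ̇)/dt = (-0.778738680−-0.418741340)/0.048128 = -7.479998
  sinθ=-0.166667, cosθ=0.986013
  F = (M+m)·ẍ + m·l·cosθ·θ̈ − m·l·sinθ·θ̇² = 3.832479 + -0.613737 − -0.002432 = 3.221174
step 1→2:
  ẍ = (ẋ'−ẋ)/dt = (1.860293730−1.450358170)/0.048128 = 8.517611
  θ̈ = (θ̇'−θ̇)/dt = (-1.736475376−-0.778738680)/0.048128 = -19.899782
  sinθ=-0.186504, cosθ=0.982454
  F = (M+m)·ẍ + m·l·cosθ·θ̈ − m·l·sinθ·θ̇² = 14.642675 + -1.626891 − -0.009412 = 13.025196
step 2→3:
  ẍ = (ẋ'−ẋ)/dt = (2.293588140−1.860293730)/0.048128 = 9.002959
  θ̈ = (θ̇'−θ̇)/dt = (-2.766298056−-1.736475376)/0.048128 = -21.397579
  sinθ=-0.223185, cosθ=0.974776
  F = (M+m)·ẍ + m·l·cosθ·θ̈ − m·l·sinθ·θ̇² = 15.477041 + -1.735670 − -0.056002 = 13.797372
step 3→4:
  ẍ = (ẋ'−ẋ)/dt = (1.912813285−2.293588140)/0.048128 = -7.911712
  θ̈ = (θ̇'−θ̇)/dt = (-2.338247974−-2.766298056)/0.048128 = 8.893993
  sinθ=-0.303777, cosθ=0.952743
  F = (M+m)·ẍ + m·l·cosθ·θ̈ − m·l·sinθ·θ̇² = -13.601071 + 0.705132 − -0.193442 = -12.702497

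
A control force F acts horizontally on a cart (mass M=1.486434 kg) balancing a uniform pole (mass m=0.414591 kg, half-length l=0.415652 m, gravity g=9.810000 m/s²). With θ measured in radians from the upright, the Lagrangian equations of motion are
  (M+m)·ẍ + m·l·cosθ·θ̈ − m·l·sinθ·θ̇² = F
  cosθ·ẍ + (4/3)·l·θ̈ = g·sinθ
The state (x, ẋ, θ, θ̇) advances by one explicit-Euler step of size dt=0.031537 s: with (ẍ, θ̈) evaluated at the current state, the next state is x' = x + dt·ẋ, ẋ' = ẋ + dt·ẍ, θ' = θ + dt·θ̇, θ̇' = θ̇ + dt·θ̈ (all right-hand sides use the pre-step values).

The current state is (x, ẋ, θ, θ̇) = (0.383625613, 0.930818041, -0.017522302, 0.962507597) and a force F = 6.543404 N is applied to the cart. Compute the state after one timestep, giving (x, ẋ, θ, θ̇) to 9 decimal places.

sinθ=-0.017521405, cosθ=0.999846488
temp = (F + m·l·θ̇²·sinθ)/(M+m) = (6.543404 + -0.002797223)/1.901025 = 3.440568524
θ̈ = (g·sinθ − cosθ·temp)/(l·(4/3 − m·cos²θ/(M+m))) = -7.791345395
ẍ = temp − m·l·θ̈·cosθ/(M+m) = 4.146735980
Euler: x'=0.383625613+0.031537·0.930818041=0.412980822, ẋ'=0.930818041+0.031537·4.146735980=1.061593654
       θ'=-0.017522302+0.031537·0.962507597=0.012832300, θ̇'=0.962507597+0.031537·-7.791345395=0.716791937

(0.412980822, 1.061593654, 0.012832300, 0.716791937)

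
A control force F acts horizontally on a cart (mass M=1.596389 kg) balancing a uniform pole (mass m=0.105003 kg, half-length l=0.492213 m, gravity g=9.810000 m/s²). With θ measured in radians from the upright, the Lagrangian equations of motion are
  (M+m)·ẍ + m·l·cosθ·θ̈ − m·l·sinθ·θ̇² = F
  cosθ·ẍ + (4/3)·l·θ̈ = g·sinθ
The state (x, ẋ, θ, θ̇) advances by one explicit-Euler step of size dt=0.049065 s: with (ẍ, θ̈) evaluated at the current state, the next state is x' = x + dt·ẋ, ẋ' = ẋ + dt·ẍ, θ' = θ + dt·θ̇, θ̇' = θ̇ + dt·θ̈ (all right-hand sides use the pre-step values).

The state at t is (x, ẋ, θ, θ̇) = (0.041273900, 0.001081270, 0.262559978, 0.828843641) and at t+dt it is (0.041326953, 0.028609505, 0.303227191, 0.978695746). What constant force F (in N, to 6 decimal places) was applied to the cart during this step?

ẍ = (ẋ'−ẋ)/dt = (0.028609505−0.001081270)/0.049065 = 0.561056
θ̈ = (θ̇'−θ̇)/dt = (0.978695746−0.828843641)/0.049065 = 3.054155
sinθ=0.259554, cosθ=0.965729
F = (M+m)·ẍ + m·l·cosθ·θ̈ − m·l·sinθ·θ̇² = 0.954577 + 0.152441 − 0.009216 = 1.097802

F = 1.097802 N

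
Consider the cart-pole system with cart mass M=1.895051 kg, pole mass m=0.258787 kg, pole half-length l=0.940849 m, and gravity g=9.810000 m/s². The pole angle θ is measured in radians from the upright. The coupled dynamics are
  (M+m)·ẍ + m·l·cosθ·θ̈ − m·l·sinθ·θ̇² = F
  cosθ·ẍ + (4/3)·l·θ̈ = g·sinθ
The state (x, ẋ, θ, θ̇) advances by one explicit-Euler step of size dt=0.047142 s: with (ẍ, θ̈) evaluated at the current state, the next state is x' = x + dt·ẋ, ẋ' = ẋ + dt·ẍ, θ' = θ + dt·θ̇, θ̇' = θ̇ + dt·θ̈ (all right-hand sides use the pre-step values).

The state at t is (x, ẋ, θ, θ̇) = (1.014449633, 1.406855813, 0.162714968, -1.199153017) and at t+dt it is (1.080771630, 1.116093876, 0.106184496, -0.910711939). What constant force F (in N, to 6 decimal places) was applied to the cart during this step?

F = -11.871072 N

ẍ = (ẋ'−ẋ)/dt = (1.116093876−1.406855813)/0.047142 = -6.167790
θ̈ = (θ̇'−θ̇)/dt = (-0.910711939−-1.199153017)/0.047142 = 6.118558
sinθ=0.161998, cosθ=0.986791
F = (M+m)·ẍ + m·l·cosθ·θ̈ − m·l·sinθ·θ̇² = -13.284420 + 1.470066 − 0.056718 = -11.871072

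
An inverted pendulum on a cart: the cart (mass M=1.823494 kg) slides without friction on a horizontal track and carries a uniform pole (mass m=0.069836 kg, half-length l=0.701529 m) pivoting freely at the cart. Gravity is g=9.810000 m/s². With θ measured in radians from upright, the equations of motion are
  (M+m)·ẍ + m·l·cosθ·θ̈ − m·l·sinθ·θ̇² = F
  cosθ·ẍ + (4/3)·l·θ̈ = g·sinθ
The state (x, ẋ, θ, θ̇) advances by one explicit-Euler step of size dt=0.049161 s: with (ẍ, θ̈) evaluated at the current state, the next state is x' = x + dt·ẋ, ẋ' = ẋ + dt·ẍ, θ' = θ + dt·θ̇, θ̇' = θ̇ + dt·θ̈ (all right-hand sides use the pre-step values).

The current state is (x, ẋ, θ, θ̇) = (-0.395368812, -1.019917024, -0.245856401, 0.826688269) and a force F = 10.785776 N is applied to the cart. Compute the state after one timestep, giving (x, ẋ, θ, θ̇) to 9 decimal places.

(-0.445508953, -0.729360741, -0.205215579, 0.399909222)

sinθ=-0.243387062, cosθ=0.969929244
temp = (F + m·l·θ̇²·sinθ)/(M+m) = (10.785776 + -0.008149032)/1.893330 = 5.692418632
θ̈ = (g·sinθ − cosθ·temp)/(l·(4/3 − m·cos²θ/(M+m))) = -8.681252359
ẍ = temp − m·l·θ̈·cosθ/(M+m) = 5.910300506
Euler: x'=-0.395368812+0.049161·-1.019917024=-0.445508953, ẋ'=-1.019917024+0.049161·5.910300506=-0.729360741
       θ'=-0.245856401+0.049161·0.826688269=-0.205215579, θ̇'=0.826688269+0.049161·-8.681252359=0.399909222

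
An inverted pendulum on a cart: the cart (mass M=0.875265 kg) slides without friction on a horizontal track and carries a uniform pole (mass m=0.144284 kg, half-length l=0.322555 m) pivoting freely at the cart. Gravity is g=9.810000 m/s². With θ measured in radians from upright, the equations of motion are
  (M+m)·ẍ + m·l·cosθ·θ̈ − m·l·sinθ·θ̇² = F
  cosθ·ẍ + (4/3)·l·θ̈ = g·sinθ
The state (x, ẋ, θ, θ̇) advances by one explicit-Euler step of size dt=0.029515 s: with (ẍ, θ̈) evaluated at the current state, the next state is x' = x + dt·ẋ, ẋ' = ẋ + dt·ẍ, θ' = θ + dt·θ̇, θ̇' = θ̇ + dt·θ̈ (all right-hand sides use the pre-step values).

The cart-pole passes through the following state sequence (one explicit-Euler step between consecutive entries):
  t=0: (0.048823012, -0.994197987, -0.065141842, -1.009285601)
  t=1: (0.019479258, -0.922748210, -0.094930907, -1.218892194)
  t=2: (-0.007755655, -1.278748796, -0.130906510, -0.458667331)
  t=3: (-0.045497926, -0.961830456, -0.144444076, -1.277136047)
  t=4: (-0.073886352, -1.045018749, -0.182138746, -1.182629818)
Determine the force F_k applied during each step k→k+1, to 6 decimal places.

F_0 = 2.141397 N
F_1 = -11.097591 N
F_2 = 9.669194 N
F_3 = -2.715215 N

step 0→1:
  ẍ = (ẋ'−ẋ)/dt = (-0.922748210−-0.994197987)/0.029515 = 2.420795
  θ̈ = (θ̇'−θ̇)/dt = (-1.218892194−-1.009285601)/0.029515 = -7.101697
  sinθ=-0.065096, cosθ=0.997879
  F = (M+m)·ẍ + m·l·cosθ·θ̈ − m·l·sinθ·θ̇² = 2.468120 + -0.329809 − -0.003086 = 2.141397
step 1→2:
  ẍ = (ẋ'−ẋ)/dt = (-1.278748796−-0.922748210)/0.029515 = -12.061683
  θ̈ = (θ̇'−θ̇)/dt = (-0.458667331−-1.218892194)/0.029515 = 25.757237
  sinθ=-0.094788, cosθ=0.995497
  F = (M+m)·ẍ + m·l·cosθ·θ̈ − m·l·sinθ·θ̇² = -12.297477 + 1.193332 − -0.006554 = -11.097591
step 2→3:
  ẍ = (ẋ'−ẋ)/dt = (-0.961830456−-1.278748796)/0.029515 = 10.737535
  θ̈ = (θ̇'−θ̇)/dt = (-1.277136047−-0.458667331)/0.029515 = -27.730602
  sinθ=-0.130533, cosθ=0.991444
  F = (M+m)·ẍ + m·l·cosθ·θ̈ − m·l·sinθ·θ̇² = 10.947443 + -1.279527 − -0.001278 = 9.669194
step 3→4:
  ẍ = (ẋ'−ẋ)/dt = (-1.045018749−-0.961830456)/0.029515 = -2.818509
  θ̈ = (θ̇'−θ̇)/dt = (-1.182629818−-1.277136047)/0.029515 = 3.201973
  sinθ=-0.143942, cosθ=0.989586
  F = (M+m)·ẍ + m·l·cosθ·θ̈ − m·l·sinθ·θ̇² = -2.873608 + 0.147466 − -0.010927 = -2.715215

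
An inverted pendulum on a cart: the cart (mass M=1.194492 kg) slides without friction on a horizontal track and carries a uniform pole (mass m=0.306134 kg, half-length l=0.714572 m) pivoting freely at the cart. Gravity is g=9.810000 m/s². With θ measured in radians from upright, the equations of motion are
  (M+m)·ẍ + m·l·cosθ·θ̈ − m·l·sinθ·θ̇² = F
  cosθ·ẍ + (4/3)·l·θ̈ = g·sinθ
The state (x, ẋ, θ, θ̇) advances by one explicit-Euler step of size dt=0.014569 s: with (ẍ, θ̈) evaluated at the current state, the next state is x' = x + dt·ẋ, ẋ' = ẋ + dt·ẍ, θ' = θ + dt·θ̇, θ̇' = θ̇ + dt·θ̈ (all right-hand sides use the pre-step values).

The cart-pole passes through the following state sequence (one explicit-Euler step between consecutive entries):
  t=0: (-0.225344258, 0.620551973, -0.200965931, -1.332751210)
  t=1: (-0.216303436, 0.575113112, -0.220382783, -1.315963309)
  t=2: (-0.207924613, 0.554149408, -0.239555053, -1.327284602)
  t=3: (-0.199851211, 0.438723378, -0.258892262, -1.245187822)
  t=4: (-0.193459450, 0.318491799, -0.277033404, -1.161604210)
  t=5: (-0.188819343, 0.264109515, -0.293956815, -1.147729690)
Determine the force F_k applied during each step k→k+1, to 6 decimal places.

F_0 = -4.355701 N
F_1 = -2.242354 N
F_2 = -10.600104 N
F_3 = -11.083986 N
F_4 = -5.320332 N

step 0→1:
  ẍ = (ẋ'−ẋ)/dt = (0.575113112−0.620551973)/0.014569 = -3.118873
  θ̈ = (θ̇'−θ̇)/dt = (-1.315963309−-1.332751210)/0.014569 = 1.152303
  sinθ=-0.199616, cosθ=0.979874
  F = (M+m)·ẍ + m·l·cosθ·θ̈ − m·l·sinθ·θ̇² = -4.680262 + 0.246999 − -0.077562 = -4.355701
step 1→2:
  ẍ = (ẋ'−ẋ)/dt = (0.554149408−0.575113112)/0.014569 = -1.438925
  θ̈ = (θ̇'−θ̇)/dt = (-1.327284602−-1.315963309)/0.014569 = -0.777081
  sinθ=-0.218603, cosθ=0.975814
  F = (M+m)·ẍ + m·l·cosθ·θ̈ − m·l·sinθ·θ̇² = -2.159289 + -0.165879 − -0.082814 = -2.242354
step 2→3:
  ẍ = (ẋ'−ẋ)/dt = (0.438723378−0.554149408)/0.014569 = -7.922715
  θ̈ = (θ̇'−θ̇)/dt = (-1.245187822−-1.327284602)/0.014569 = 5.635032
  sinθ=-0.237270, cosθ=0.971444
  F = (M+m)·ẍ + m·l·cosθ·θ̈ − m·l·sinθ·θ̇² = -11.889032 + 1.197489 − -0.091439 = -10.600104
step 3→4:
  ẍ = (ẋ'−ẋ)/dt = (0.318491799−0.438723378)/0.014569 = -8.252562
  θ̈ = (θ̇'−θ̇)/dt = (-1.161604210−-1.245187822)/0.014569 = 5.737086
  sinθ=-0.256010, cosθ=0.966674
  F = (M+m)·ẍ + m·l·cosθ·θ̈ − m·l·sinθ·θ̇² = -12.384010 + 1.213191 − -0.086833 = -11.083986
step 4→5:
  ẍ = (ẋ'−ẋ)/dt = (0.264109515−0.318491799)/0.014569 = -3.732740
  θ̈ = (θ̇'−θ̇)/dt = (-1.147729690−-1.161604210)/0.014569 = 0.952332
  sinθ=-0.273503, cosθ=0.961871
  F = (M+m)·ẍ + m·l·cosθ·θ̈ − m·l·sinθ·θ̇² = -5.601446 + 0.200384 − -0.080730 = -5.320332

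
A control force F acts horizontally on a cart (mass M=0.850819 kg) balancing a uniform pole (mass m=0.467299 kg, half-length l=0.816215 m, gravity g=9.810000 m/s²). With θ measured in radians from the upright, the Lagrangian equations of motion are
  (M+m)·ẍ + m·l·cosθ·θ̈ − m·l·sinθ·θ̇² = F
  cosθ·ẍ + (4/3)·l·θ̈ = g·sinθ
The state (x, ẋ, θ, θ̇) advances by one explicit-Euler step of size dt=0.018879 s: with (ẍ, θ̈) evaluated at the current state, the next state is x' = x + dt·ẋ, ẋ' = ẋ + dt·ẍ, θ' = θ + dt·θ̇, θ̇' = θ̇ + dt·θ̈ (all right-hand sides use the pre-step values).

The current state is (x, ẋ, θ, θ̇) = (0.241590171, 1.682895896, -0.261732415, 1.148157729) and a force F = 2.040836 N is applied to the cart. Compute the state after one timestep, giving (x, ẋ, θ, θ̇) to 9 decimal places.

sinθ=-0.258754354, cosθ=0.965943158
temp = (F + m·l·θ̇²·sinθ)/(M+m) = (2.040836 + -0.130103864)/1.318118 = 1.449591111
θ̈ = (g·sinθ − cosθ·temp)/(l·(4/3 − m·cos²θ/(M+m))) = -4.813174447
ẍ = temp − m·l·θ̈·cosθ/(M+m) = 2.794919496
Euler: x'=0.241590171+0.018879·1.682895896=0.273361563, ẋ'=1.682895896+0.018879·2.794919496=1.735661181
       θ'=-0.261732415+0.018879·1.148157729=-0.240056345, θ̇'=1.148157729+0.018879·-4.813174447=1.057289809

(0.273361563, 1.735661181, -0.240056345, 1.057289809)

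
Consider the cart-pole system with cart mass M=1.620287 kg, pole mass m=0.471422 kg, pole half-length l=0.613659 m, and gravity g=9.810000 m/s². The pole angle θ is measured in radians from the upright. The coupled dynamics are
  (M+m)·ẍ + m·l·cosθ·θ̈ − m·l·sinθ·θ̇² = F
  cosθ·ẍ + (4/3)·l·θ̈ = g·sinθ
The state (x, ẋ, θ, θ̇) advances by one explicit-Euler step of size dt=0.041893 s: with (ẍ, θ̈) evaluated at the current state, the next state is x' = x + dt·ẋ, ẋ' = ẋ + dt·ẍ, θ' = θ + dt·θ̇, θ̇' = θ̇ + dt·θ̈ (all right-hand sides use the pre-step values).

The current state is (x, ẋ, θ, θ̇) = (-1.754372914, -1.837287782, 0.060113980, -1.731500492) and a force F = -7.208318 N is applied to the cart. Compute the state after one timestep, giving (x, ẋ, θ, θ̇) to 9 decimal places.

(-1.831342411, -2.014651065, -0.012423770, -1.484946913)

sinθ=0.060077781, cosθ=0.998193699
temp = (F + m·l·θ̇²·sinθ)/(M+m) = (-7.208318 + 0.052107001)/2.091709 = -3.421226853
θ̈ = (g·sinθ − cosθ·temp)/(l·(4/3 − m·cos²θ/(M+m))) = 5.885316867
ẍ = temp − m·l·θ̈·cosθ/(M+m) = -4.233721228
Euler: x'=-1.754372914+0.041893·-1.837287782=-1.831342411, ẋ'=-1.837287782+0.041893·-4.233721228=-2.014651065
       θ'=0.060113980+0.041893·-1.731500492=-0.012423770, θ̇'=-1.731500492+0.041893·5.885316867=-1.484946913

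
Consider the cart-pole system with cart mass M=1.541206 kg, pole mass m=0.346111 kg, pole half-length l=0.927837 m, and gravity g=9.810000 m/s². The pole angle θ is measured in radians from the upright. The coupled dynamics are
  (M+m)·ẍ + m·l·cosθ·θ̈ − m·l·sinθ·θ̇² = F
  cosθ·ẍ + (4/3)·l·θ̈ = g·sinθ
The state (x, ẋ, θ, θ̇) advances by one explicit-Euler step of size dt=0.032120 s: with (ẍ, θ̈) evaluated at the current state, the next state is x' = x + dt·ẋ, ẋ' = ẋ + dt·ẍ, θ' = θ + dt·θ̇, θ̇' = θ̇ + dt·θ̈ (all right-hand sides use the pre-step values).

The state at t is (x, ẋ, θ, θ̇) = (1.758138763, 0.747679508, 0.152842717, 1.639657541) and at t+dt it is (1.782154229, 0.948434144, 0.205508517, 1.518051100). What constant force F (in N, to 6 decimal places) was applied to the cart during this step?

ẍ = (ẋ'−ẋ)/dt = (0.948434144−0.747679508)/0.032120 = 6.250144
θ̈ = (θ̇'−θ̇)/dt = (1.518051100−1.639657541)/0.032120 = -3.786004
sinθ=0.152248, cosθ=0.988342
F = (M+m)·ẍ + m·l·cosθ·θ̈ − m·l·sinθ·θ̇² = 11.796004 + -1.201643 − 0.131446 = 10.462915

F = 10.462915 N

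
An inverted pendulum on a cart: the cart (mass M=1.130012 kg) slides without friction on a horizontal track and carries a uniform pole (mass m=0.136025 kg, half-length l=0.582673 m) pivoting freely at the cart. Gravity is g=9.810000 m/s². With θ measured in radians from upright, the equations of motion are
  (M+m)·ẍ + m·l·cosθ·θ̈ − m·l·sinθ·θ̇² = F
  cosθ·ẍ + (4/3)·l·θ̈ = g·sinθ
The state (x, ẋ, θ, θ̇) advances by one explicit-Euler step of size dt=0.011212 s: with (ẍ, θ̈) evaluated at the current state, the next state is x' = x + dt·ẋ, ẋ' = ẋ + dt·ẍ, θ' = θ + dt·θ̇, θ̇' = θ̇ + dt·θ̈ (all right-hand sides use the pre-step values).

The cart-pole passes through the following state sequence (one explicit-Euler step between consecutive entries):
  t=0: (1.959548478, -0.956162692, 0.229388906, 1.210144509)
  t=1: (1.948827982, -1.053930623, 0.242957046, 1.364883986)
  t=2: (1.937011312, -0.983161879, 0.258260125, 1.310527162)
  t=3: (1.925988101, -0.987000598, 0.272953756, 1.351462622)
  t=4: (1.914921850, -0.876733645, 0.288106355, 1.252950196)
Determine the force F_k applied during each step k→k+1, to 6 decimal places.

step 0→1:
  ẍ = (ẋ'−ẋ)/dt = (-1.053930623−-0.956162692)/0.011212 = -8.719937
  θ̈ = (θ̇'−θ̇)/dt = (1.364883986−1.210144509)/0.011212 = 13.801238
  sinθ=0.227382, cosθ=0.973806
  F = (M+m)·ẍ + m·l·cosθ·θ̈ − m·l·sinθ·θ̇² = -11.039763 + 1.065207 − 0.026392 = -10.000948
step 1→2:
  ẍ = (ẋ'−ẋ)/dt = (-0.983161879−-1.053930623)/0.011212 = 6.311875
  θ̈ = (θ̇'−θ̇)/dt = (1.310527162−1.364883986)/0.011212 = -4.848093
  sinθ=0.240574, cosθ=0.970631
  F = (M+m)·ẍ + m·l·cosθ·θ̈ − m·l·sinθ·θ̇² = 7.991067 + -0.372966 − 0.035521 = 7.582581
step 2→3:
  ẍ = (ẋ'−ẋ)/dt = (-0.987000598−-0.983161879)/0.011212 = -0.342376
  θ̈ = (θ̇'−θ̇)/dt = (1.351462622−1.310527162)/0.011212 = 3.651040
  sinθ=0.255399, cosθ=0.966836
  F = (M+m)·ẍ + m·l·cosθ·θ̈ − m·l·sinθ·θ̇² = -0.433461 + 0.279778 − 0.034766 = -0.188449
step 3→4:
  ẍ = (ẋ'−ẋ)/dt = (-0.876733645−-0.987000598)/0.011212 = 9.834726
  θ̈ = (θ̇'−θ̇)/dt = (1.252950196−1.351462622)/0.011212 = -8.786338
  sinθ=0.269577, cosθ=0.962979
  F = (M+m)·ẍ + m·l·cosθ·θ̈ − m·l·sinθ·θ̇² = 12.451128 + -0.670607 − 0.039024 = 11.741496

F_0 = -10.000948 N
F_1 = 7.582581 N
F_2 = -0.188449 N
F_3 = 11.741496 N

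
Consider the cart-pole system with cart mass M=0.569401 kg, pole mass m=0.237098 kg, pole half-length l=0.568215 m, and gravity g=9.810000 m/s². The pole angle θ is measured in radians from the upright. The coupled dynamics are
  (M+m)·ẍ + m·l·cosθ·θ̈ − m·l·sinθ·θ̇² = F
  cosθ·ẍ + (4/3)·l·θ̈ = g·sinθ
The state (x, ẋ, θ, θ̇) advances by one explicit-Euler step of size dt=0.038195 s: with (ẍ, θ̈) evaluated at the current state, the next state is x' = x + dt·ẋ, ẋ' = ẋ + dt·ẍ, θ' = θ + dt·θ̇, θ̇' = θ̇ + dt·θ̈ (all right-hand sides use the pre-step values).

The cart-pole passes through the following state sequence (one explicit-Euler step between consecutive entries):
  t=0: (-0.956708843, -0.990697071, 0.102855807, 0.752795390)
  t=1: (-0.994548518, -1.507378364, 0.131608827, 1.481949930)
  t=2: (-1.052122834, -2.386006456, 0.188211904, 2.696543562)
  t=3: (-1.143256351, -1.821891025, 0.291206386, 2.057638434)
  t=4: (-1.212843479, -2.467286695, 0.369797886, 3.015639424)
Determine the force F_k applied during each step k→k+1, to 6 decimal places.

F_0 = -8.359416 N
F_1 = -14.344221 N
F_2 = 9.514410 N
F_3 = -10.554665 N

step 0→1:
  ẍ = (ẋ'−ẋ)/dt = (-1.507378364−-0.990697071)/0.038195 = -13.527459
  θ̈ = (θ̇'−θ̇)/dt = (1.481949930−0.752795390)/0.038195 = 19.090314
  sinθ=0.102675, cosθ=0.994715
  F = (M+m)·ẍ + m·l·cosθ·θ̈ − m·l·sinθ·θ̇² = -10.909882 + 2.558305 − 0.007839 = -8.359416
step 1→2:
  ẍ = (ẋ'−ẋ)/dt = (-2.386006456−-1.507378364)/0.038195 = -23.003746
  θ̈ = (θ̇'−θ̇)/dt = (2.696543562−1.481949930)/0.038195 = 31.799807
  sinθ=0.131229, cosθ=0.991352
  F = (M+m)·ẍ + m·l·cosθ·θ̈ − m·l·sinθ·θ̇² = -18.552498 + 4.247105 − 0.038827 = -14.344221
step 2→3:
  ẍ = (ẋ'−ẋ)/dt = (-1.821891025−-2.386006456)/0.038195 = 14.769353
  θ̈ = (θ̇'−θ̇)/dt = (2.057638434−2.696543562)/0.038195 = -16.727455
  sinθ=0.187103, cosθ=0.982340
  F = (M+m)·ẍ + m·l·cosθ·θ̈ − m·l·sinθ·θ̇² = 11.911468 + -2.213770 − 0.183289 = 9.514410
step 3→4:
  ẍ = (ẋ'−ẋ)/dt = (-2.467286695−-1.821891025)/0.038195 = -16.897386
  θ̈ = (θ̇'−θ̇)/dt = (3.015639424−2.057638434)/0.038195 = 25.081843
  sinθ=0.287108, cosθ=0.957898
  F = (M+m)·ẍ + m·l·cosθ·θ̈ − m·l·sinθ·θ̇² = -13.627725 + 3.236826 − 0.163766 = -10.554665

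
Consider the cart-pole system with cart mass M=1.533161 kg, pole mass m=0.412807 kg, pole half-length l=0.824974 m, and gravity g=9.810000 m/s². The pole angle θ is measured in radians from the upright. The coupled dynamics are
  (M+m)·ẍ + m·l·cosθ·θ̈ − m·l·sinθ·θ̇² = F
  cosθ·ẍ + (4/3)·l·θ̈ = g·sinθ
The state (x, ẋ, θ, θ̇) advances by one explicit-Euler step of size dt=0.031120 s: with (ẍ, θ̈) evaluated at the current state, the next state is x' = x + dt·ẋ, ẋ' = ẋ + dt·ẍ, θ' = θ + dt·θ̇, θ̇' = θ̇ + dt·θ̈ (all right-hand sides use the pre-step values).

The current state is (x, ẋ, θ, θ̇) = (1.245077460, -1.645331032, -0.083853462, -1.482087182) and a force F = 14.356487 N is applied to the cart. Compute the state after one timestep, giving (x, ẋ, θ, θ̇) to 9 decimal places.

sinθ=-0.083755229, cosθ=0.996486358
temp = (F + m·l·θ̇²·sinθ)/(M+m) = (14.356487 + -0.062653703)/1.945968 = 7.345358863
θ̈ = (g·sinθ − cosθ·temp)/(l·(4/3 − m·cos²θ/(M+m))) = -8.790000453
ẍ = temp − m·l·θ̈·cosθ/(M+m) = 8.878251984
Euler: x'=1.245077460+0.031120·-1.645331032=1.193874758, ẋ'=-1.645331032+0.031120·8.878251984=-1.369039830
       θ'=-0.083853462+0.031120·-1.482087182=-0.129976015, θ̇'=-1.482087182+0.031120·-8.790000453=-1.755631996

(1.193874758, -1.369039830, -0.129976015, -1.755631996)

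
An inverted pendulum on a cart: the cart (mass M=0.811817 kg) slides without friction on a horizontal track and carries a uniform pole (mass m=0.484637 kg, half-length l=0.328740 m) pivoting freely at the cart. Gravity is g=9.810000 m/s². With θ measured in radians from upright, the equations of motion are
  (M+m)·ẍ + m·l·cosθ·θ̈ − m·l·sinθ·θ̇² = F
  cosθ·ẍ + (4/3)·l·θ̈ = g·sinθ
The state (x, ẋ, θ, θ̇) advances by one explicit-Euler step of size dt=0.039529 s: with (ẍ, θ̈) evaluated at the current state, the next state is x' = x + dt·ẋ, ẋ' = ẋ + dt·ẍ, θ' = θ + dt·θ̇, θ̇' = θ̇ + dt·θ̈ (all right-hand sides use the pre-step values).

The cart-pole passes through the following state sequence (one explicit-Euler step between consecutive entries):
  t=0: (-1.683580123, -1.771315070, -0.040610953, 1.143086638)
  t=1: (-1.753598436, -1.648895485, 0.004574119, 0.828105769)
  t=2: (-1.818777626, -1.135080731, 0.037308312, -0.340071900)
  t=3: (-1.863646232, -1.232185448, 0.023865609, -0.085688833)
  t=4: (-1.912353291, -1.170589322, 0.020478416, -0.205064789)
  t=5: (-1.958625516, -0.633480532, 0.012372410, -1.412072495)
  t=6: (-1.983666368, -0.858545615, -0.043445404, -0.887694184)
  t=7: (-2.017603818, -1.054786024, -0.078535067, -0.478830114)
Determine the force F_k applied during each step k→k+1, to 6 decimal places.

F_0 = 2.755046 N
F_1 = 12.143131 N
F_2 = -2.160919 N
F_3 = 1.539172 N
F_4 = 12.751949 N
F_5 = -5.272194 N
F_6 = -4.784400 N

step 0→1:
  ẍ = (ẋ'−ẋ)/dt = (-1.648895485−-1.771315070)/0.039529 = 3.096956
  θ̈ = (θ̇'−θ̇)/dt = (0.828105769−1.143086638)/0.039529 = -7.968349
  sinθ=-0.040600, cosθ=0.999175
  F = (M+m)·ẍ + m·l·cosθ·θ̈ − m·l·sinθ·θ̇² = 4.015061 + -1.268467 − -0.008452 = 2.755046
step 1→2:
  ẍ = (ẋ'−ẋ)/dt = (-1.135080731−-1.648895485)/0.039529 = 12.998425
  θ̈ = (θ̇'−θ̇)/dt = (-0.340071900−0.828105769)/0.039529 = -29.552421
  sinθ=0.004574, cosθ=0.999990
  F = (M+m)·ẍ + m·l·cosθ·θ̈ − m·l·sinθ·θ̇² = 16.851860 + -4.708230 − 0.000500 = 12.143131
step 2→3:
  ẍ = (ẋ'−ẋ)/dt = (-1.232185448−-1.135080731)/0.039529 = -2.456544
  θ̈ = (θ̇'−θ̇)/dt = (-0.085688833−-0.340071900)/0.039529 = 6.435353
  sinθ=0.037300, cosθ=0.999304
  F = (M+m)·ẍ + m·l·cosθ·θ̈ − m·l·sinθ·θ̇² = -3.184796 + 1.024564 − 0.000687 = -2.160919
step 3→4:
  ẍ = (ẋ'−ẋ)/dt = (-1.170589322−-1.232185448)/0.039529 = 1.558252
  θ̈ = (θ̇'−θ̇)/dt = (-0.205064789−-0.085688833)/0.039529 = -3.019959
  sinθ=0.023863, cosθ=0.999715
  F = (M+m)·ẍ + m·l·cosθ·θ̈ − m·l·sinθ·θ̇² = 2.020201 + -0.481002 − 0.000028 = 1.539172
step 4→5:
  ẍ = (ẋ'−ẋ)/dt = (-0.633480532−-1.170589322)/0.039529 = 13.587715
  θ̈ = (θ̇'−θ̇)/dt = (-1.412072495−-0.205064789)/0.039529 = -30.534739
  sinθ=0.020477, cosθ=0.999790
  F = (M+m)·ẍ + m·l·cosθ·θ̈ − m·l·sinθ·θ̇² = 17.615848 + -4.863761 − 0.000137 = 12.751949
step 5→6:
  ẍ = (ẋ'−ẋ)/dt = (-0.858545615−-0.633480532)/0.039529 = -5.693670
  θ̈ = (θ̇'−θ̇)/dt = (-0.887694184−-1.412072495)/0.039529 = 13.265661
  sinθ=0.012372, cosθ=0.999923
  F = (M+m)·ẍ + m·l·cosθ·θ̈ − m·l·sinθ·θ̇² = -7.381581 + 2.113318 − 0.003930 = -5.272194
step 6→7:
  ẍ = (ẋ'−ẋ)/dt = (-1.054786024−-0.858545615)/0.039529 = -4.964467
  θ̈ = (θ̇'−θ̇)/dt = (-0.478830114−-0.887694184)/0.039529 = 10.343395
  sinθ=-0.043432, cosθ=0.999056
  F = (M+m)·ẍ + m·l·cosθ·θ̈ − m·l·sinθ·θ̇² = -6.436203 + 1.646350 − -0.005453 = -4.784400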